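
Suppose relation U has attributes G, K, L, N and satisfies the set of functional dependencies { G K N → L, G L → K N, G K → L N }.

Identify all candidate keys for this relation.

Attribute G never appears on the right-hand side of any dependency, so G must belong to every candidate key.
{G}⁺ = {G}, which is not all of the schema, so we must add further attributes.
{G, K}⁺: GK→LN adds L, N → {G, K, L, N}.
{G, L}⁺: GL→KN adds K, N → {G, K, L, N}.

{G, K}, {G, L}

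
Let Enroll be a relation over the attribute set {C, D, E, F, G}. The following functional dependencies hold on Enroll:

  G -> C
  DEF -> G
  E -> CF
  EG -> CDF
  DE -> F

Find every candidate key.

DE; EG

Attribute E never appears on the right-hand side of any dependency, so E must belong to every candidate key.
{E}⁺ = {C, E, F}, which is not all of the schema, so we must add further attributes.
{D, E}⁺: E→CF adds C, F; DEF→G adds G → {C, D, E, F, G}. Minimal: {E}⁺ = {C, E, F}; {D}⁺ = {D} — none reach the full schema.
{E, G}⁺: G→C adds C; E→CF adds F; EG→CDF adds D → {C, D, E, F, G}. Minimal: {G}⁺ = {C, G}; {E}⁺ = {C, E, F} — none reach the full schema.
Any other superkey contains one of these as a subset, so there are no further candidate keys.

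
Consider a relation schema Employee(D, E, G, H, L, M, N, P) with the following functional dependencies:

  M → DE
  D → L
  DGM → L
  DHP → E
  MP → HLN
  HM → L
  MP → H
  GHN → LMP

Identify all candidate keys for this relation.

Attribute G never appears on the right-hand side of any dependency, so G must belong to every candidate key.
{G}⁺ = {G}, which is not all of the schema, so we must add further attributes.
{G, H, N}⁺: GHN→LMP adds L, M, P; M→DE adds D, E → {D, E, G, H, L, M, N, P}. Minimal: {H, N}⁺ = {H, N}; {G, N}⁺ = {G, N}; {G, H}⁺ = {G, H} — none reach the full schema.
{G, M, P}⁺: M→DE adds D, E; D→L adds L; MP→HLN adds H, N → {D, E, G, H, L, M, N, P}. Minimal: {M, P}⁺ = {D, E, H, L, M, N, P}; {G, P}⁺ = {G, P}; {G, M}⁺ = {D, E, G, L, M} — none reach the full schema.
Any other superkey contains one of these as a subset, so there are no further candidate keys.

{G, H, N}, {G, M, P}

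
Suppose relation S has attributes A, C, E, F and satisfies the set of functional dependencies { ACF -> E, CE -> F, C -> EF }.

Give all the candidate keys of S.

Attributes A, C never appear on any right-hand side, so every candidate key must contain {A, C}.
{A, C}⁺ = {A, C, E, F}, which is all of the schema, so {A, C} is the only candidate key.

AC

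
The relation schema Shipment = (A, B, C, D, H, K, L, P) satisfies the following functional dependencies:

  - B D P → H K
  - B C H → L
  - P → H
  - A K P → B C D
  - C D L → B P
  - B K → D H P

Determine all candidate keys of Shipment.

Attribute A never appears on the right-hand side of any dependency, so A must belong to every candidate key.
{A}⁺ = {A}, which is not all of the schema, so we must add further attributes.
{A, B, K}⁺: BK→DHP adds D, H, P; AKP→BCD adds C; BCH→L adds L → {A, B, C, D, H, K, L, P}.
{A, K, P}⁺: P→H adds H; AKP→BCD adds B, C, D; BCH→L adds L → {A, B, C, D, H, K, L, P}.
{A, B, D, P}⁺: BDP→HK adds H, K; AKP→BCD adds C; BCH→L adds L → {A, B, C, D, H, K, L, P}.
{A, C, D, L}⁺: CDL→BP adds B, P; BDP→HK adds H, K → {A, B, C, D, H, K, L, P}.
{A, B, C, D, H}⁺: BCH→L adds L; CDL→BP adds P; BDP→HK adds K → {A, B, C, D, H, K, L, P}.

ABK, AKP, ABDP, ACDL, ABCDH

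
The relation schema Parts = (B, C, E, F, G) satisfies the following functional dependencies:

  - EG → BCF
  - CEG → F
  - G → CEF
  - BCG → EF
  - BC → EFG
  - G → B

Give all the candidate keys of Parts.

(G), (B, C)

{G}⁺: G→CEF adds C, E, F; G→B adds B → {B, C, E, F, G}.
{B, C}⁺: BC→EFG adds E, F, G → {B, C, E, F, G}. Minimal: {C}⁺ = {C}; {B}⁺ = {B} — none reach the full schema.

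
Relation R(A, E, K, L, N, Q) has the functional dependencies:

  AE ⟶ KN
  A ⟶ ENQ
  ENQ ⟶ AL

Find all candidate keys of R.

{A}⁺: A→ENQ adds E, N, Q; ENQ→AL adds L; AE→KN adds K → {A, E, K, L, N, Q}.
{E, N, Q}⁺: ENQ→AL adds A, L; AE→KN adds K → {A, E, K, L, N, Q}. Minimal: {N, Q}⁺ = {N, Q}; {E, Q}⁺ = {E, Q}; {E, N}⁺ = {E, N} — none reach the full schema.
Any other superkey contains one of these as a subset, so there are no further candidate keys.

A; ENQ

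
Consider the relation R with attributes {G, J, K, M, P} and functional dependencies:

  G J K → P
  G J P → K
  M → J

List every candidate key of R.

Attributes G, M never appear on any right-hand side, so every candidate key must contain {G, M}.
{G, M}⁺ = {G, J, M}, which is not all of the schema, so we must add further attributes.
{G, K, M}⁺: M→J adds J; GJK→P adds P → {G, J, K, M, P}.
{G, M, P}⁺: M→J adds J; GJP→K adds K → {G, J, K, M, P}.
Any other superkey contains one of these as a subset, so there are no further candidate keys.

(G, K, M), (G, M, P)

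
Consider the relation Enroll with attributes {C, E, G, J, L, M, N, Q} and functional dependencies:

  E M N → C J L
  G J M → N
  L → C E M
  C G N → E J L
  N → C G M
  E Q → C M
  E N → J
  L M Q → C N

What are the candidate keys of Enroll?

LQ, NQ, EGJQ, GJMQ

Attribute Q never appears on the right-hand side of any dependency, so Q must belong to every candidate key.
{Q}⁺ = {Q}, which is not all of the schema, so we must add further attributes.
{L, Q}⁺: L→CEM adds C, E, M; LMQ→CN adds N; EMN→CJL adds J; N→CGM adds G → {C, E, G, J, L, M, N, Q}. Minimal: {Q}⁺ = {Q}; {L}⁺ = {C, E, L, M} — none reach the full schema.
{N, Q}⁺: N→CGM adds C, G, M; CGN→EJL adds E, J, L → {C, E, G, J, L, M, N, Q}. Minimal: {Q}⁺ = {Q}; {N}⁺ = {C, E, G, J, L, M, N} — none reach the full schema.
{E, G, J, Q}⁺: EQ→CM adds C, M; GJM→N adds N; CGN→EJL adds L → {C, E, G, J, L, M, N, Q}. Minimal: {G, J, Q}⁺ = {G, J, Q}; {E, J, Q}⁺ = {C, E, J, M, Q}; {E, G, Q}⁺ = {C, E, G, M, Q}; … — none reach the full schema.
{G, J, M, Q}⁺: GJM→N adds N; N→CGM adds C; CGN→EJL adds E, L → {C, E, G, J, L, M, N, Q}. Minimal: {J, M, Q}⁺ = {J, M, Q}; {G, M, Q}⁺ = {G, M, Q}; {G, J, Q}⁺ = {G, J, Q}; … — none reach the full schema.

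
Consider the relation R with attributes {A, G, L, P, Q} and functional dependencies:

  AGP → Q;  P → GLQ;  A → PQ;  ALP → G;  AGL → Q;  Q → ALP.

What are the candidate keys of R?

{A}, {P}, {Q}

{A}⁺: A→PQ adds P, Q; Q→ALP adds L; P→GLQ adds G → {A, G, L, P, Q}.
{P}⁺: P→GLQ adds G, L, Q; Q→ALP adds A → {A, G, L, P, Q}.
{Q}⁺: Q→ALP adds A, L, P; P→GLQ adds G → {A, G, L, P, Q}.
Any other superkey contains one of these as a subset, so there are no further candidate keys.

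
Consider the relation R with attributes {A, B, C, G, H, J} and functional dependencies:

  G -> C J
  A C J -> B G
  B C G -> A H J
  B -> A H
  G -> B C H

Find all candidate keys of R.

(G); (A, C, J); (B, C, J)

{G}⁺: G→CJ adds C, J; G→BCH adds B, H; BCG→AHJ adds A → {A, B, C, G, H, J}.
{A, C, J}⁺: ACJ→BG adds B, G; BCG→AHJ adds H → {A, B, C, G, H, J}.
{B, C, J}⁺: B→AH adds A, H; ACJ→BG adds G → {A, B, C, G, H, J}.
Any other superkey contains one of these as a subset, so there are no further candidate keys.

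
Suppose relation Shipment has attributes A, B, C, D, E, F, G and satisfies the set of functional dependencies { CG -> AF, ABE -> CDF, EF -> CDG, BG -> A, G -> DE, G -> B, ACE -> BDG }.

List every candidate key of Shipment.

{G}⁺: G→DE adds D, E; G→B adds B; BG→A adds A; ABE→CDF adds C, F → {A, B, C, D, E, F, G}.
{E, F}⁺: EF→CDG adds C, D, G; G→B adds B; CG→AF adds A → {A, B, C, D, E, F, G}.
{A, B, E}⁺: ABE→CDF adds C, D, F; EF→CDG adds G → {A, B, C, D, E, F, G}.
{A, C, E}⁺: ACE→BDG adds B, D, G; CG→AF adds F → {A, B, C, D, E, F, G}.

(G), (E, F), (A, B, E), (A, C, E)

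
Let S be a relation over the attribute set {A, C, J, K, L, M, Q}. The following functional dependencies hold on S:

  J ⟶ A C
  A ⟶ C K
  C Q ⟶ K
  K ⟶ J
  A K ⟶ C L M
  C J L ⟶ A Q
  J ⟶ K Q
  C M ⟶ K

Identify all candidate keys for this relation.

{A}⁺: A→CK adds C, K; K→J adds J; AK→CLM adds L, M; CJL→AQ adds Q → {A, C, J, K, L, M, Q}.
{J}⁺: J→AC adds A, C; A→CK adds K; AK→CLM adds L, M; CJL→AQ adds Q → {A, C, J, K, L, M, Q}.
{K}⁺: K→J adds J; J→KQ adds Q; J→AC adds A, C; AK→CLM adds L, M → {A, C, J, K, L, M, Q}.
{C, M}⁺: CM→K adds K; K→J adds J; J→KQ adds Q; J→AC adds A; AK→CLM adds L → {A, C, J, K, L, M, Q}.
{C, Q}⁺: CQ→K adds K; K→J adds J; J→AC adds A; AK→CLM adds L, M → {A, C, J, K, L, M, Q}.

(A), (J), (K), (C, M), (C, Q)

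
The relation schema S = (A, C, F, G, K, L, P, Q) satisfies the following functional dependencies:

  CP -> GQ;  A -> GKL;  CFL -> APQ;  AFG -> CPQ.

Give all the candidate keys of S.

Attribute F never appears on the right-hand side of any dependency, so F must belong to every candidate key.
{F}⁺ = {F}, which is not all of the schema, so we must add further attributes.
{A, F}⁺: A→GKL adds G, K, L; AFG→CPQ adds C, P, Q → {A, C, F, G, K, L, P, Q}. Minimal: {F}⁺ = {F}; {A}⁺ = {A, G, K, L} — none reach the full schema.
{C, F, L}⁺: CFL→APQ adds A, P, Q; CP→GQ adds G; A→GKL adds K → {A, C, F, G, K, L, P, Q}. Minimal: {F, L}⁺ = {F, L}; {C, L}⁺ = {C, L}; {C, F}⁺ = {C, F} — none reach the full schema.
Any other superkey contains one of these as a subset, so there are no further candidate keys.

AF; CFL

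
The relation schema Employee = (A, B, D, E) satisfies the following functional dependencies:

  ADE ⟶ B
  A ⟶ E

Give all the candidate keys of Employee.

{A, D}

Attributes A, D never appear on any right-hand side, so every candidate key must contain {A, D}.
{A, D}⁺ = {A, B, D, E}, which is all of the schema, so {A, D} is the only candidate key.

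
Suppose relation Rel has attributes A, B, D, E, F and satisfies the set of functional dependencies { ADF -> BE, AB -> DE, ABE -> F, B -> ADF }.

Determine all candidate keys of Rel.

(B); (A, D, F)

{B}⁺: B→ADF adds A, D, F; ADF→BE adds E → {A, B, D, E, F}.
{A, D, F}⁺: ADF→BE adds B, E → {A, B, D, E, F}.
Any other superkey contains one of these as a subset, so there are no further candidate keys.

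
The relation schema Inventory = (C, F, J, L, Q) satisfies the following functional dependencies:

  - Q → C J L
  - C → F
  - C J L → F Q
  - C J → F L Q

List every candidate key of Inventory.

{Q}⁺: Q→CJL adds C, J, L; C→F adds F → {C, F, J, L, Q}.
{C, J}⁺: C→F adds F; CJ→FLQ adds L, Q → {C, F, J, L, Q}. Minimal: {J}⁺ = {J}; {C}⁺ = {C, F} — none reach the full schema.

(Q); (C, J)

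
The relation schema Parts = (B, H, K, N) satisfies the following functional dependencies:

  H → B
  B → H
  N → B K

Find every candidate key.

Attribute N never appears on the right-hand side of any dependency, so N must belong to every candidate key.
{N}⁺ = {B, H, K, N}, which is all of the schema, so {N} is the only candidate key.

(N)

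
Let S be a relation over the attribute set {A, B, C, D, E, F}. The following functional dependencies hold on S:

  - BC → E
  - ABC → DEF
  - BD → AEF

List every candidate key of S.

(A, B, C); (B, C, D)

Attributes B, C never appear on any right-hand side, so every candidate key must contain {B, C}.
{B, C}⁺ = {B, C, E}, which is not all of the schema, so we must add further attributes.
{A, B, C}⁺: BC→E adds E; ABC→DEF adds D, F → {A, B, C, D, E, F}. Minimal: {B, C}⁺ = {B, C, E}; {A, C}⁺ = {A, C}; {A, B}⁺ = {A, B} — none reach the full schema.
{B, C, D}⁺: BC→E adds E; BD→AEF adds A, F → {A, B, C, D, E, F}. Minimal: {C, D}⁺ = {C, D}; {B, D}⁺ = {A, B, D, E, F}; {B, C}⁺ = {B, C, E} — none reach the full schema.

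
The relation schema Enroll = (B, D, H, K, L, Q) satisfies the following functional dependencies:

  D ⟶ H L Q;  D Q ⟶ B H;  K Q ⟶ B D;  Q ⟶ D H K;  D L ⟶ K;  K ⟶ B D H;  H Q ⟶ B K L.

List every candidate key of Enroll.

{D}, {K}, {Q}

{D}⁺: D→HLQ adds H, L, Q; DQ→BH adds B; Q→DHK adds K → {B, D, H, K, L, Q}.
{K}⁺: K→BDH adds B, D, H; D→HLQ adds L, Q → {B, D, H, K, L, Q}.
{Q}⁺: Q→DHK adds D, H, K; K→BDH adds B; HQ→BKL adds L → {B, D, H, K, L, Q}.
Any other superkey contains one of these as a subset, so there are no further candidate keys.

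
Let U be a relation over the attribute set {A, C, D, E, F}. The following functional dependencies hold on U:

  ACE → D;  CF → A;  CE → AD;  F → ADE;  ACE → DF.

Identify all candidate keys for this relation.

{C, E}, {C, F}

Attribute C never appears on the right-hand side of any dependency, so C must belong to every candidate key.
{C}⁺ = {C}, which is not all of the schema, so we must add further attributes.
{C, E}⁺: CE→AD adds A, D; ACE→DF adds F → {A, C, D, E, F}. Minimal: {E}⁺ = {E}; {C}⁺ = {C} — none reach the full schema.
{C, F}⁺: CF→A adds A; F→ADE adds D, E → {A, C, D, E, F}. Minimal: {F}⁺ = {A, D, E, F}; {C}⁺ = {C} — none reach the full schema.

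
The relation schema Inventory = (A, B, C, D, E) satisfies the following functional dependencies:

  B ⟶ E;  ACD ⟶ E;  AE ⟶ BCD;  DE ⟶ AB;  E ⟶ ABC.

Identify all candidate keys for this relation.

{B}⁺: B→E adds E; E→ABC adds A, C; AE→BCD adds D → {A, B, C, D, E}.
{E}⁺: E→ABC adds A, B, C; AE→BCD adds D → {A, B, C, D, E}.
{A, C, D}⁺: ACD→E adds E; AE→BCD adds B → {A, B, C, D, E}. Minimal: {C, D}⁺ = {C, D}; {A, D}⁺ = {A, D}; {A, C}⁺ = {A, C} — none reach the full schema.
Any other superkey contains one of these as a subset, so there are no further candidate keys.

(B), (E), (A, C, D)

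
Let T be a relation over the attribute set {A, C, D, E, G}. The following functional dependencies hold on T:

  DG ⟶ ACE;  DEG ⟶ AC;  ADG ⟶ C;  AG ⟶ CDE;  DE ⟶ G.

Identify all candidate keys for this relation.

AG, DE, DG

{A, G}⁺: AG→CDE adds C, D, E → {A, C, D, E, G}. Minimal: {G}⁺ = {G}; {A}⁺ = {A} — none reach the full schema.
{D, E}⁺: DE→G adds G; DG→ACE adds A, C → {A, C, D, E, G}. Minimal: {E}⁺ = {E}; {D}⁺ = {D} — none reach the full schema.
{D, G}⁺: DG→ACE adds A, C, E → {A, C, D, E, G}. Minimal: {G}⁺ = {G}; {D}⁺ = {D} — none reach the full schema.
Any other superkey contains one of these as a subset, so there are no further candidate keys.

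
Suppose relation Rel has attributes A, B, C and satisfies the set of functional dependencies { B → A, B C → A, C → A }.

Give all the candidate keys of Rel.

(B, C)

Attributes B, C never appear on any right-hand side, so every candidate key must contain {B, C}.
{B, C}⁺ = {A, B, C}, which is all of the schema, so {B, C} is the only candidate key.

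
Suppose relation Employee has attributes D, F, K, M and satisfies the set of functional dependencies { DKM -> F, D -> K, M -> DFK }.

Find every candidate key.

(M)

Attribute M never appears on the right-hand side of any dependency, so M must belong to every candidate key.
{M}⁺ = {D, F, K, M}, which is all of the schema, so {M} is the only candidate key.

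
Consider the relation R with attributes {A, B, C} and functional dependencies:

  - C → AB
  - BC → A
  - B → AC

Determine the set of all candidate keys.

{B}⁺: B→AC adds A, C → {A, B, C}.
{C}⁺: C→AB adds A, B → {A, B, C}.

{B}, {C}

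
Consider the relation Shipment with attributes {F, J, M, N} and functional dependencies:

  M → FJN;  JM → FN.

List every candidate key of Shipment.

Attribute M never appears on the right-hand side of any dependency, so M must belong to every candidate key.
{M}⁺ = {F, J, M, N}, which is all of the schema, so {M} is the only candidate key.

{M}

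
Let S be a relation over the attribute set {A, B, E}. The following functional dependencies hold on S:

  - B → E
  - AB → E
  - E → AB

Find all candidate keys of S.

(B), (E)

{B}⁺: B→E adds E; E→AB adds A → {A, B, E}.
{E}⁺: E→AB adds A, B → {A, B, E}.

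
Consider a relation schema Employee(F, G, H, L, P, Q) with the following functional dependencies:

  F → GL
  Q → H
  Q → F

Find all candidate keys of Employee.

Attributes P, Q never appear on any right-hand side, so every candidate key must contain {P, Q}.
{P, Q}⁺ = {F, G, H, L, P, Q}, which is all of the schema, so {P, Q} is the only candidate key.

{P, Q}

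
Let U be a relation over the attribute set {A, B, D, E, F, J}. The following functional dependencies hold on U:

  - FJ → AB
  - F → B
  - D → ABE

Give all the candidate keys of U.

Attributes D, F, J never appear on any right-hand side, so every candidate key must contain {D, F, J}.
{D, F, J}⁺ = {A, B, D, E, F, J}, which is all of the schema, so {D, F, J} is the only candidate key.

DFJ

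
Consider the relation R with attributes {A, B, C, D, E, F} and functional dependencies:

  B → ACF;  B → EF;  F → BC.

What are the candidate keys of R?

{B, D}, {D, F}

Attribute D never appears on the right-hand side of any dependency, so D must belong to every candidate key.
{D}⁺ = {D}, which is not all of the schema, so we must add further attributes.
{B, D}⁺: B→ACF adds A, C, F; B→EF adds E → {A, B, C, D, E, F}.
{D, F}⁺: F→BC adds B, C; B→ACF adds A; B→EF adds E → {A, B, C, D, E, F}.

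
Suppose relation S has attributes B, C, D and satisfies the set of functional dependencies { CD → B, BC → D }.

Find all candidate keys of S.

Attribute C never appears on the right-hand side of any dependency, so C must belong to every candidate key.
{C}⁺ = {C}, which is not all of the schema, so we must add further attributes.
{B, C}⁺: BC→D adds D → {B, C, D}.
{C, D}⁺: CD→B adds B → {B, C, D}.

{B, C}, {C, D}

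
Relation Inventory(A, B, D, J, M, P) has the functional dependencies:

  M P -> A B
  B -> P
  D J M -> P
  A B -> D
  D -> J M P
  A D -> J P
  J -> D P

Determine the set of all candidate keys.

{D}; {J}; {A, B}; {B, M}; {M, P}

{D}⁺: D→JMP adds J, M, P; MP→AB adds A, B → {A, B, D, J, M, P}.
{J}⁺: J→DP adds D, P; D→JMP adds M; MP→AB adds A, B → {A, B, D, J, M, P}.
{A, B}⁺: B→P adds P; AB→D adds D; D→JMP adds J, M → {A, B, D, J, M, P}.
{B, M}⁺: B→P adds P; MP→AB adds A; AB→D adds D; D→JMP adds J → {A, B, D, J, M, P}.
{M, P}⁺: MP→AB adds A, B; AB→D adds D; D→JMP adds J → {A, B, D, J, M, P}.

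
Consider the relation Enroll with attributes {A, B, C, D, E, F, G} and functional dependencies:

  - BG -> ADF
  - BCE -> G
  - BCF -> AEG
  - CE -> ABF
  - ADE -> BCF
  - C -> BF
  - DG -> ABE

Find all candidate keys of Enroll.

{C}⁺: C→BF adds B, F; BCF→AEG adds A, E, G; BG→ADF adds D → {A, B, C, D, E, F, G}.
{B, G}⁺: BG→ADF adds A, D, F; DG→ABE adds E; ADE→BCF adds C → {A, B, C, D, E, F, G}. Minimal: {G}⁺ = {G}; {B}⁺ = {B} — none reach the full schema.
{D, G}⁺: DG→ABE adds A, B, E; BG→ADF adds F; ADE→BCF adds C → {A, B, C, D, E, F, G}. Minimal: {G}⁺ = {G}; {D}⁺ = {D} — none reach the full schema.
{A, D, E}⁺: ADE→BCF adds B, C, F; BCE→G adds G → {A, B, C, D, E, F, G}. Minimal: {D, E}⁺ = {D, E}; {A, E}⁺ = {A, E}; {A, D}⁺ = {A, D} — none reach the full schema.
Any other superkey contains one of these as a subset, so there are no further candidate keys.

{C}, {B, G}, {D, G}, {A, D, E}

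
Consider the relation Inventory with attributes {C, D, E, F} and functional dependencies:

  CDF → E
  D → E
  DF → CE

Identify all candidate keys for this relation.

{D, F}

Attributes D, F never appear on any right-hand side, so every candidate key must contain {D, F}.
{D, F}⁺ = {C, D, E, F}, which is all of the schema, so {D, F} is the only candidate key.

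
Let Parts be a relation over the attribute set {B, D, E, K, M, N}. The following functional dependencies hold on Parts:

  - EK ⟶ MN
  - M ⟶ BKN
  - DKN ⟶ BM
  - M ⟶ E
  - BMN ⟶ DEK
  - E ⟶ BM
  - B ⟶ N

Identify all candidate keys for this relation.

{E}⁺: E→BM adds B, M; B→N adds N; M→BKN adds K; BMN→DEK adds D → {B, D, E, K, M, N}.
{M}⁺: M→BKN adds B, K, N; M→E adds E; BMN→DEK adds D → {B, D, E, K, M, N}.
{B, D, K}⁺: B→N adds N; DKN→BM adds M; M→E adds E → {B, D, E, K, M, N}. Minimal: {D, K}⁺ = {D, K}; {B, K}⁺ = {B, K, N}; {B, D}⁺ = {B, D, N} — none reach the full schema.
{D, K, N}⁺: DKN→BM adds B, M; M→E adds E → {B, D, E, K, M, N}. Minimal: {K, N}⁺ = {K, N}; {D, N}⁺ = {D, N}; {D, K}⁺ = {D, K} — none reach the full schema.

{E}; {M}; {B, D, K}; {D, K, N}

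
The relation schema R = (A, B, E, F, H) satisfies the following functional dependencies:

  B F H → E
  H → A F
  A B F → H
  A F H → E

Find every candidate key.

Attribute B never appears on the right-hand side of any dependency, so B must belong to every candidate key.
{B}⁺ = {B}, which is not all of the schema, so we must add further attributes.
{B, H}⁺: H→AF adds A, F; AFH→E adds E → {A, B, E, F, H}. Minimal: {H}⁺ = {A, E, F, H}; {B}⁺ = {B} — none reach the full schema.
{A, B, F}⁺: ABF→H adds H; AFH→E adds E → {A, B, E, F, H}. Minimal: {B, F}⁺ = {B, F}; {A, F}⁺ = {A, F}; {A, B}⁺ = {A, B} — none reach the full schema.
Any other superkey contains one of these as a subset, so there are no further candidate keys.

{B, H}, {A, B, F}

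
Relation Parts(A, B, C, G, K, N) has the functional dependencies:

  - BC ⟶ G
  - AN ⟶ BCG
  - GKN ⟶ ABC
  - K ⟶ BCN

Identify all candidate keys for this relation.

Attribute K never appears on the right-hand side of any dependency, so K must belong to every candidate key.
{K}⁺ = {A, B, C, G, K, N}, which is all of the schema, so {K} is the only candidate key.

{K}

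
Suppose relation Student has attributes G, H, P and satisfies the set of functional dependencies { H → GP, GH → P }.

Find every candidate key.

H

Attribute H never appears on the right-hand side of any dependency, so H must belong to every candidate key.
{H}⁺ = {G, H, P}, which is all of the schema, so {H} is the only candidate key.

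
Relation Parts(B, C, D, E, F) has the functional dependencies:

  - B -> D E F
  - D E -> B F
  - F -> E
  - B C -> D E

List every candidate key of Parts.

Attribute C never appears on the right-hand side of any dependency, so C must belong to every candidate key.
{C}⁺ = {C}, which is not all of the schema, so we must add further attributes.
{B, C}⁺: B→DEF adds D, E, F → {B, C, D, E, F}. Minimal: {C}⁺ = {C}; {B}⁺ = {B, D, E, F} — none reach the full schema.
{C, D, E}⁺: DE→BF adds B, F → {B, C, D, E, F}. Minimal: {D, E}⁺ = {B, D, E, F}; {C, E}⁺ = {C, E}; {C, D}⁺ = {C, D} — none reach the full schema.
{C, D, F}⁺: F→E adds E; DE→BF adds B → {B, C, D, E, F}. Minimal: {D, F}⁺ = {B, D, E, F}; {C, F}⁺ = {C, E, F}; {C, D}⁺ = {C, D} — none reach the full schema.

{B, C}, {C, D, E}, {C, D, F}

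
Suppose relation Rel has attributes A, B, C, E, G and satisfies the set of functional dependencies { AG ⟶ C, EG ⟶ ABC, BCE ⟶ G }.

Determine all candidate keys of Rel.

Attribute E never appears on the right-hand side of any dependency, so E must belong to every candidate key.
{E}⁺ = {E}, which is not all of the schema, so we must add further attributes.
{E, G}⁺: EG→ABC adds A, B, C → {A, B, C, E, G}. Minimal: {G}⁺ = {G}; {E}⁺ = {E} — none reach the full schema.
{B, C, E}⁺: BCE→G adds G; EG→ABC adds A → {A, B, C, E, G}. Minimal: {C, E}⁺ = {C, E}; {B, E}⁺ = {B, E}; {B, C}⁺ = {B, C} — none reach the full schema.

{E, G}, {B, C, E}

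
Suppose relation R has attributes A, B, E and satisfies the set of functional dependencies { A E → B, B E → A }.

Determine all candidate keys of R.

{A, E}, {B, E}

Attribute E never appears on the right-hand side of any dependency, so E must belong to every candidate key.
{E}⁺ = {E}, which is not all of the schema, so we must add further attributes.
{A, E}⁺: AE→B adds B → {A, B, E}. Minimal: {E}⁺ = {E}; {A}⁺ = {A} — none reach the full schema.
{B, E}⁺: BE→A adds A → {A, B, E}. Minimal: {E}⁺ = {E}; {B}⁺ = {B} — none reach the full schema.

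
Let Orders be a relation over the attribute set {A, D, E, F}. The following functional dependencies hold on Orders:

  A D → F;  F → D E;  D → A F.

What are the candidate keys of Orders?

(D); (F)

{D}⁺: D→AF adds A, F; F→DE adds E → {A, D, E, F}.
{F}⁺: F→DE adds D, E; D→AF adds A → {A, D, E, F}.
Any other superkey contains one of these as a subset, so there are no further candidate keys.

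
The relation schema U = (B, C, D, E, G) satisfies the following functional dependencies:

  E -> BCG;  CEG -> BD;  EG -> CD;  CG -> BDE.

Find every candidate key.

{E}⁺: E→BCG adds B, C, G; CEG→BD adds D → {B, C, D, E, G}.
{C, G}⁺: CG→BDE adds B, D, E → {B, C, D, E, G}.

E; CG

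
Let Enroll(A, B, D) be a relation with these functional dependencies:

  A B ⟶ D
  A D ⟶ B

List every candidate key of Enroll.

Attribute A never appears on the right-hand side of any dependency, so A must belong to every candidate key.
{A}⁺ = {A}, which is not all of the schema, so we must add further attributes.
{A, B}⁺: AB→D adds D → {A, B, D}. Minimal: {B}⁺ = {B}; {A}⁺ = {A} — none reach the full schema.
{A, D}⁺: AD→B adds B → {A, B, D}. Minimal: {D}⁺ = {D}; {A}⁺ = {A} — none reach the full schema.
Any other superkey contains one of these as a subset, so there are no further candidate keys.

{A, B}, {A, D}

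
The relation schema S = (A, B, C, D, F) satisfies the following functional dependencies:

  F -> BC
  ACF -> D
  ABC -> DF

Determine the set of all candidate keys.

AF; ABC

Attribute A never appears on the right-hand side of any dependency, so A must belong to every candidate key.
{A}⁺ = {A}, which is not all of the schema, so we must add further attributes.
{A, F}⁺: F→BC adds B, C; ACF→D adds D → {A, B, C, D, F}. Minimal: {F}⁺ = {B, C, F}; {A}⁺ = {A} — none reach the full schema.
{A, B, C}⁺: ABC→DF adds D, F → {A, B, C, D, F}. Minimal: {B, C}⁺ = {B, C}; {A, C}⁺ = {A, C}; {A, B}⁺ = {A, B} — none reach the full schema.
Any other superkey contains one of these as a subset, so there are no further candidate keys.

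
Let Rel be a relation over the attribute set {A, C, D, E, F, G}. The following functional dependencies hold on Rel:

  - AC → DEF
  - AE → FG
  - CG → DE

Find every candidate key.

{A, C}

Attributes A, C never appear on any right-hand side, so every candidate key must contain {A, C}.
{A, C}⁺ = {A, C, D, E, F, G}, which is all of the schema, so {A, C} is the only candidate key.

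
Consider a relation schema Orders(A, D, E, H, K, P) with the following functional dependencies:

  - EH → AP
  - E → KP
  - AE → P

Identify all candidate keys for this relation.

Attributes D, E, H never appear on any right-hand side, so every candidate key must contain {D, E, H}.
{D, E, H}⁺ = {A, D, E, H, K, P}, which is all of the schema, so {D, E, H} is the only candidate key.

{D, E, H}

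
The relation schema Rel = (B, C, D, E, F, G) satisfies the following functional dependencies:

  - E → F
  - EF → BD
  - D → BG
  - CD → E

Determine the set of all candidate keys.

CD, CE

Attribute C never appears on the right-hand side of any dependency, so C must belong to every candidate key.
{C}⁺ = {C}, which is not all of the schema, so we must add further attributes.
{C, D}⁺: D→BG adds B, G; CD→E adds E; E→F adds F → {B, C, D, E, F, G}. Minimal: {D}⁺ = {B, D, G}; {C}⁺ = {C} — none reach the full schema.
{C, E}⁺: E→F adds F; EF→BD adds B, D; D→BG adds G → {B, C, D, E, F, G}. Minimal: {E}⁺ = {B, D, E, F, G}; {C}⁺ = {C} — none reach the full schema.
Any other superkey contains one of these as a subset, so there are no further candidate keys.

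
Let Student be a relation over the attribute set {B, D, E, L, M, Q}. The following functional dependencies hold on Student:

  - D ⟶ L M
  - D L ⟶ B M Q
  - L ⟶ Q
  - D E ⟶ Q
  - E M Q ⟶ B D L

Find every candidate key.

DE, ELM, EMQ

Attribute E never appears on the right-hand side of any dependency, so E must belong to every candidate key.
{E}⁺ = {E}, which is not all of the schema, so we must add further attributes.
{D, E}⁺: D→LM adds L, M; DL→BMQ adds B, Q → {B, D, E, L, M, Q}.
{E, L, M}⁺: L→Q adds Q; EMQ→BDL adds B, D → {B, D, E, L, M, Q}.
{E, M, Q}⁺: EMQ→BDL adds B, D, L → {B, D, E, L, M, Q}.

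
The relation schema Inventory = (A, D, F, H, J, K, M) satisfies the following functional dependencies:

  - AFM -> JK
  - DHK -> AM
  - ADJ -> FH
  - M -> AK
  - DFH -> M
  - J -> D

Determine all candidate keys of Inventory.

{A, J}, {F, M}, {J, M}, {D, F, H}, {F, H, J}, {H, J, K}

{A, J}⁺: J→D adds D; ADJ→FH adds F, H; DFH→M adds M; AFM→JK adds K → {A, D, F, H, J, K, M}.
{F, M}⁺: M→AK adds A, K; AFM→JK adds J; J→D adds D; ADJ→FH adds H → {A, D, F, H, J, K, M}.
{J, M}⁺: M→AK adds A, K; J→D adds D; ADJ→FH adds F, H → {A, D, F, H, J, K, M}.
{D, F, H}⁺: DFH→M adds M; M→AK adds A, K; AFM→JK adds J → {A, D, F, H, J, K, M}.
{F, H, J}⁺: J→D adds D; DFH→M adds M; M→AK adds A, K → {A, D, F, H, J, K, M}.
{H, J, K}⁺: J→D adds D; DHK→AM adds A, M; ADJ→FH adds F → {A, D, F, H, J, K, M}.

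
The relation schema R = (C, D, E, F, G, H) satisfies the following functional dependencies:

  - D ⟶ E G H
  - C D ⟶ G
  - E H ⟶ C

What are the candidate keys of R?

Attributes D, F never appear on any right-hand side, so every candidate key must contain {D, F}.
{D, F}⁺ = {C, D, E, F, G, H}, which is all of the schema, so {D, F} is the only candidate key.

{D, F}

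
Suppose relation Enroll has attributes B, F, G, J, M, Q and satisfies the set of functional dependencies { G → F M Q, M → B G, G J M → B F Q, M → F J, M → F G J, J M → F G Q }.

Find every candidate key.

{G}⁺: G→FMQ adds F, M, Q; M→BG adds B; M→FJ adds J → {B, F, G, J, M, Q}.
{M}⁺: M→BG adds B, G; M→FJ adds F, J; JM→FGQ adds Q → {B, F, G, J, M, Q}.
Any other superkey contains one of these as a subset, so there are no further candidate keys.

{G}; {M}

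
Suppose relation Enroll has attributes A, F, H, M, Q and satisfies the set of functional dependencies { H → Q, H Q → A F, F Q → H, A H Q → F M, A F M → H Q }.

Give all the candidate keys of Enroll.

{H}⁺: H→Q adds Q; HQ→AF adds A, F; AHQ→FM adds M → {A, F, H, M, Q}.
{F, Q}⁺: FQ→H adds H; HQ→AF adds A; AHQ→FM adds M → {A, F, H, M, Q}. Minimal: {Q}⁺ = {Q}; {F}⁺ = {F} — none reach the full schema.
{A, F, M}⁺: AFM→HQ adds H, Q → {A, F, H, M, Q}. Minimal: {F, M}⁺ = {F, M}; {A, M}⁺ = {A, M}; {A, F}⁺ = {A, F} — none reach the full schema.

{H}, {F, Q}, {A, F, M}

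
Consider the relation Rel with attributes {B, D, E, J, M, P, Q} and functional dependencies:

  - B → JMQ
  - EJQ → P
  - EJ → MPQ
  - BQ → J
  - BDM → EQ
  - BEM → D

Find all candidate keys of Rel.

Attribute B never appears on the right-hand side of any dependency, so B must belong to every candidate key.
{B}⁺ = {B, J, M, Q}, which is not all of the schema, so we must add further attributes.
{B, D}⁺: B→JMQ adds J, M, Q; BDM→EQ adds E; EJQ→P adds P → {B, D, E, J, M, P, Q}. Minimal: {D}⁺ = {D}; {B}⁺ = {B, J, M, Q} — none reach the full schema.
{B, E}⁺: B→JMQ adds J, M, Q; EJQ→P adds P; BEM→D adds D → {B, D, E, J, M, P, Q}. Minimal: {E}⁺ = {E}; {B}⁺ = {B, J, M, Q} — none reach the full schema.
Any other superkey contains one of these as a subset, so there are no further candidate keys.

BD, BE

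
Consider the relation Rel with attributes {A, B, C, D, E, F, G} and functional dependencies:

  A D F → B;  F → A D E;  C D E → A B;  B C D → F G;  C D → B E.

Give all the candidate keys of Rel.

Attribute C never appears on the right-hand side of any dependency, so C must belong to every candidate key.
{C}⁺ = {C}, which is not all of the schema, so we must add further attributes.
{C, D}⁺: CD→BE adds B, E; CDE→AB adds A; BCD→FG adds F, G → {A, B, C, D, E, F, G}. Minimal: {D}⁺ = {D}; {C}⁺ = {C} — none reach the full schema.
{C, F}⁺: F→ADE adds A, D, E; CDE→AB adds B; BCD→FG adds G → {A, B, C, D, E, F, G}. Minimal: {F}⁺ = {A, B, D, E, F}; {C}⁺ = {C} — none reach the full schema.

CD, CF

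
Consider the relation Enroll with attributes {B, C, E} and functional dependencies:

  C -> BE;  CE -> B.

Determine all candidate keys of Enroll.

{C}

{C}⁺: C→BE adds B, E → {B, C, E}.
No other minimal superkey exists.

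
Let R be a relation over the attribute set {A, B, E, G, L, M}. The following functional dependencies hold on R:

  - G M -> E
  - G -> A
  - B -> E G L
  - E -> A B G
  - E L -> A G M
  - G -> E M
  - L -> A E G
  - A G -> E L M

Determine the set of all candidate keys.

{B}⁺: B→EGL adds E, G, L; E→ABG adds A; EL→AGM adds M → {A, B, E, G, L, M}.
{E}⁺: E→ABG adds A, B, G; G→EM adds M; AG→ELM adds L → {A, B, E, G, L, M}.
{G}⁺: G→A adds A; G→EM adds E, M; AG→ELM adds L; E→ABG adds B → {A, B, E, G, L, M}.
{L}⁺: L→AEG adds A, E, G; AG→ELM adds M; E→ABG adds B → {A, B, E, G, L, M}.

{B}; {E}; {G}; {L}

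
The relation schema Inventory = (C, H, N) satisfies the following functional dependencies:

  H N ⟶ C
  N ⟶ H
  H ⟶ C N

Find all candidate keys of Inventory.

(H), (N)

{H}⁺: H→CN adds C, N → {C, H, N}.
{N}⁺: N→H adds H; H→CN adds C → {C, H, N}.
Any other superkey contains one of these as a subset, so there are no further candidate keys.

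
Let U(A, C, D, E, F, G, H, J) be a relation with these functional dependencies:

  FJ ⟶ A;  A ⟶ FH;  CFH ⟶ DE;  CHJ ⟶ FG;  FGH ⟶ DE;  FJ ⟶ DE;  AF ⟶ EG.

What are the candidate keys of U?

{A, C, J}⁺: A→FH adds F, H; CFH→DE adds D, E; CHJ→FG adds G → {A, C, D, E, F, G, H, J}.
{C, F, J}⁺: FJ→A adds A; A→FH adds H; CFH→DE adds D, E; CHJ→FG adds G → {A, C, D, E, F, G, H, J}.
{C, H, J}⁺: CHJ→FG adds F, G; FGH→DE adds D, E; FJ→A adds A → {A, C, D, E, F, G, H, J}.
Any other superkey contains one of these as a subset, so there are no further candidate keys.

{A, C, J}, {C, F, J}, {C, H, J}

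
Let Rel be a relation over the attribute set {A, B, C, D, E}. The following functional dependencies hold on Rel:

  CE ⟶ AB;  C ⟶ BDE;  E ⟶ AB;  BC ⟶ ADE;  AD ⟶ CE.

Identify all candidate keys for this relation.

C, AD, DE

{C}⁺: C→BDE adds B, D, E; E→AB adds A → {A, B, C, D, E}.
{A, D}⁺: AD→CE adds C, E; CE→AB adds B → {A, B, C, D, E}. Minimal: {D}⁺ = {D}; {A}⁺ = {A} — none reach the full schema.
{D, E}⁺: E→AB adds A, B; AD→CE adds C → {A, B, C, D, E}. Minimal: {E}⁺ = {A, B, E}; {D}⁺ = {D} — none reach the full schema.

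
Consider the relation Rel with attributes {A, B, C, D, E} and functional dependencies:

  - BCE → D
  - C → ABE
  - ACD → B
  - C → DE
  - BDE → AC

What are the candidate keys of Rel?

{C}⁺: C→ABE adds A, B, E; C→DE adds D → {A, B, C, D, E}.
{B, D, E}⁺: BDE→AC adds A, C → {A, B, C, D, E}.
Any other superkey contains one of these as a subset, so there are no further candidate keys.

(C), (B, D, E)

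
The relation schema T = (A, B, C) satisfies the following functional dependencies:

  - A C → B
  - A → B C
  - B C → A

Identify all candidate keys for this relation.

{A}⁺: A→BC adds B, C → {A, B, C}.
{B, C}⁺: BC→A adds A → {A, B, C}. Minimal: {C}⁺ = {C}; {B}⁺ = {B} — none reach the full schema.
Any other superkey contains one of these as a subset, so there are no further candidate keys.

{A}; {B, C}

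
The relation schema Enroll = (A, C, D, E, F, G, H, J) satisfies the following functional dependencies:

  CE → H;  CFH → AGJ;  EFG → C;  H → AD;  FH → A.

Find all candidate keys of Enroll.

Attributes E, F never appear on any right-hand side, so every candidate key must contain {E, F}.
{E, F}⁺ = {E, F}, which is not all of the schema, so we must add further attributes.
{C, E, F}⁺: CE→H adds H; CFH→AGJ adds A, G, J; H→AD adds D → {A, C, D, E, F, G, H, J}. Minimal: {E, F}⁺ = {E, F}; {C, F}⁺ = {C, F}; {C, E}⁺ = {A, C, D, E, H} — none reach the full schema.
{E, F, G}⁺: EFG→C adds C; CE→H adds H; CFH→AGJ adds A, J; H→AD adds D → {A, C, D, E, F, G, H, J}. Minimal: {F, G}⁺ = {F, G}; {E, G}⁺ = {E, G}; {E, F}⁺ = {E, F} — none reach the full schema.

(C, E, F), (E, F, G)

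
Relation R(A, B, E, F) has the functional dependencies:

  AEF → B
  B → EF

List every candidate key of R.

AB; AEF

Attribute A never appears on the right-hand side of any dependency, so A must belong to every candidate key.
{A}⁺ = {A}, which is not all of the schema, so we must add further attributes.
{A, B}⁺: B→EF adds E, F → {A, B, E, F}.
{A, E, F}⁺: AEF→B adds B → {A, B, E, F}.
Any other superkey contains one of these as a subset, so there are no further candidate keys.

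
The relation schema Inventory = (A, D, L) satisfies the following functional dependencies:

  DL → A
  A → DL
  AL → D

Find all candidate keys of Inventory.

{A}⁺: A→DL adds D, L → {A, D, L}.
{D, L}⁺: DL→A adds A → {A, D, L}. Minimal: {L}⁺ = {L}; {D}⁺ = {D} — none reach the full schema.

A; DL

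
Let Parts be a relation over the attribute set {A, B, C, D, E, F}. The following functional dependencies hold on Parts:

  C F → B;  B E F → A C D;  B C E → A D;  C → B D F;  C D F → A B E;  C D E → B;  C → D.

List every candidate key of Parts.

(C), (B, E, F)

{C}⁺: C→BDF adds B, D, F; CDF→ABE adds A, E → {A, B, C, D, E, F}.
{B, E, F}⁺: BEF→ACD adds A, C, D → {A, B, C, D, E, F}. Minimal: {E, F}⁺ = {E, F}; {B, F}⁺ = {B, F}; {B, E}⁺ = {B, E} — none reach the full schema.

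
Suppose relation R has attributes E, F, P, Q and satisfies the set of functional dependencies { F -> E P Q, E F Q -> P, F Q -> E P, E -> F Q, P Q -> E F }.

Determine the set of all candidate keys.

{E}⁺: E→FQ adds F, Q; F→EPQ adds P → {E, F, P, Q}.
{F}⁺: F→EPQ adds E, P, Q → {E, F, P, Q}.
{P, Q}⁺: PQ→EF adds E, F → {E, F, P, Q}.

{E}, {F}, {P, Q}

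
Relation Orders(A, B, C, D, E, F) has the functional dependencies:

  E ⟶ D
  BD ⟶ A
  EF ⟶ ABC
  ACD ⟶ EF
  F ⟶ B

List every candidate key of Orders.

{E, F}, {A, C, D}, {A, C, E}, {B, C, D}, {B, C, E}, {C, D, F}

{E, F}⁺: E→D adds D; EF→ABC adds A, B, C → {A, B, C, D, E, F}. Minimal: {F}⁺ = {B, F}; {E}⁺ = {D, E} — none reach the full schema.
{A, C, D}⁺: ACD→EF adds E, F; F→B adds B → {A, B, C, D, E, F}. Minimal: {C, D}⁺ = {C, D}; {A, D}⁺ = {A, D}; {A, C}⁺ = {A, C} — none reach the full schema.
{A, C, E}⁺: E→D adds D; ACD→EF adds F; F→B adds B → {A, B, C, D, E, F}. Minimal: {C, E}⁺ = {C, D, E}; {A, E}⁺ = {A, D, E}; {A, C}⁺ = {A, C} — none reach the full schema.
{B, C, D}⁺: BD→A adds A; ACD→EF adds E, F → {A, B, C, D, E, F}. Minimal: {C, D}⁺ = {C, D}; {B, D}⁺ = {A, B, D}; {B, C}⁺ = {B, C} — none reach the full schema.
{B, C, E}⁺: E→D adds D; BD→A adds A; ACD→EF adds F → {A, B, C, D, E, F}. Minimal: {C, E}⁺ = {C, D, E}; {B, E}⁺ = {A, B, D, E}; {B, C}⁺ = {B, C} — none reach the full schema.
{C, D, F}⁺: F→B adds B; BD→A adds A; ACD→EF adds E → {A, B, C, D, E, F}. Minimal: {D, F}⁺ = {A, B, D, F}; {C, F}⁺ = {B, C, F}; {C, D}⁺ = {C, D} — none reach the full schema.
Any other superkey contains one of these as a subset, so there are no further candidate keys.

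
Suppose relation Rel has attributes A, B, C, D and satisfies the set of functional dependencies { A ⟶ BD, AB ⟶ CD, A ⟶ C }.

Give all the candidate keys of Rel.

Attribute A never appears on the right-hand side of any dependency, so A must belong to every candidate key.
{A}⁺ = {A, B, C, D}, which is all of the schema, so {A} is the only candidate key.

(A)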